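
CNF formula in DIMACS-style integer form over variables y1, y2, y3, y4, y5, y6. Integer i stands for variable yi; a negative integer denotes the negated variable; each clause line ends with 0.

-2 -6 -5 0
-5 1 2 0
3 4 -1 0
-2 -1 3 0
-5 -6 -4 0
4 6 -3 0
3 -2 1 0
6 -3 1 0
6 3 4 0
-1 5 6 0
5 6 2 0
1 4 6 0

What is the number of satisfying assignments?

15

Split on y6, then y1.
  y6=T, y1=T: 6 of the 16 assignments to (y2,y3,y4,y5) work.
  y6=T, y1=F: y4 free; 3 ways for (y2,y3,y5) × 2^1 = 6.
  y6=F, y1=T: remaining (y2,y3,y4,y5) ∈ {(F,F,T,T); (F,T,T,T); (T,T,T,T)} — 3.
  y6=F, y1=F: a clause becomes empty — 0.
Total: 6 + 6 + 3 + 0 = 15.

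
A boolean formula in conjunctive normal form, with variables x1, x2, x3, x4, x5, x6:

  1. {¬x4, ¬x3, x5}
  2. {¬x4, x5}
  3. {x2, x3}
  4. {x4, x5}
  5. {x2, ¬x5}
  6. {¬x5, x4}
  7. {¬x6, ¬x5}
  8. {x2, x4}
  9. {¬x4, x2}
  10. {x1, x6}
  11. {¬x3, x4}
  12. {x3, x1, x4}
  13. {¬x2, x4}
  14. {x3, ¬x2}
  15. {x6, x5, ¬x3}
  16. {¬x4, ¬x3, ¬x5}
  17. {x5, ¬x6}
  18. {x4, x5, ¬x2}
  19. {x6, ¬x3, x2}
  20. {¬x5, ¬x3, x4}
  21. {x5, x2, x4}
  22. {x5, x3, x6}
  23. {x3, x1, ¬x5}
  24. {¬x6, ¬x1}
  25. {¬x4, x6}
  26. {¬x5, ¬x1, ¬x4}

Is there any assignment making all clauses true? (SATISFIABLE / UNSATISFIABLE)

x4 = True:
  propagation gives x5=True, x2=True, x6=False; an empty clause results — contradiction.
x4 = False:
  propagation gives x5=True; an empty clause results — contradiction.
Every branch closes, so no satisfying assignment exists.

UNSATISFIABLE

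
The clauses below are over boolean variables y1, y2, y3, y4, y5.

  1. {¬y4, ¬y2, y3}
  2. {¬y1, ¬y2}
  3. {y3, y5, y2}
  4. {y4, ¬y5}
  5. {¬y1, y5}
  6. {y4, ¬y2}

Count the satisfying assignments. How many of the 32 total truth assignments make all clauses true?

8

Case analysis on y2 and y4:
  y2=T, y4=T: remaining (y1,y3,y5) ∈ {(F,T,F); (F,T,T)} — 2.
  y2=T, y4=F: a clause becomes empty — 0.
  y2=F, y4=T: 5 of the 8 assignments to (y1,y3,y5) work.
  y2=F, y4=F: remaining (y1,y3,y5) ∈ {(F,T,F)} — 1.
Total: 2 + 0 + 5 + 1 = 8.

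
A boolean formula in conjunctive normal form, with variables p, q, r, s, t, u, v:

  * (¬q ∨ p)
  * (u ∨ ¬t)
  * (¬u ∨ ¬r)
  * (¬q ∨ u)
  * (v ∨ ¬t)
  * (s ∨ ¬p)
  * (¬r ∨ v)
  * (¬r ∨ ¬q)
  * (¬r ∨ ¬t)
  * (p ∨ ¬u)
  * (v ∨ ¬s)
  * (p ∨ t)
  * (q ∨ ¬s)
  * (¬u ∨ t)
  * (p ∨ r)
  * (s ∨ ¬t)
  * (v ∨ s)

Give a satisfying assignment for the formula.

p=T  q=T  r=F  s=T  t=T  u=T  v=T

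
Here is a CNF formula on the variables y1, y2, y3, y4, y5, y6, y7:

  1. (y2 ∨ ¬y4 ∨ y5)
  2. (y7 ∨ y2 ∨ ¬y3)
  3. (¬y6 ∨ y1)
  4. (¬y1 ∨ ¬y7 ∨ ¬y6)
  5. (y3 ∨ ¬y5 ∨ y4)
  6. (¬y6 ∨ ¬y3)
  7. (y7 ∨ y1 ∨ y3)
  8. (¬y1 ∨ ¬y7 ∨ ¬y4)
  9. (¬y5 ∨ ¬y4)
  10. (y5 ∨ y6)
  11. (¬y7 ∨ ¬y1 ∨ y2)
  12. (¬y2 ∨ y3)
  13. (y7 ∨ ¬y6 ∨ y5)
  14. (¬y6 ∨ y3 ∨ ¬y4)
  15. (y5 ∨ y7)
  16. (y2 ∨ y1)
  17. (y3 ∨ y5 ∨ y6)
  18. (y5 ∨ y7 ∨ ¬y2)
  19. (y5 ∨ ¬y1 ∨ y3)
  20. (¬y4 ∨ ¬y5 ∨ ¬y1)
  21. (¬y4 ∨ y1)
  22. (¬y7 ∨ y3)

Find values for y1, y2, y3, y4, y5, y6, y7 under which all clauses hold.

y1=True  y2=True  y3=True  y4=False  y5=True  y6=False  y7=False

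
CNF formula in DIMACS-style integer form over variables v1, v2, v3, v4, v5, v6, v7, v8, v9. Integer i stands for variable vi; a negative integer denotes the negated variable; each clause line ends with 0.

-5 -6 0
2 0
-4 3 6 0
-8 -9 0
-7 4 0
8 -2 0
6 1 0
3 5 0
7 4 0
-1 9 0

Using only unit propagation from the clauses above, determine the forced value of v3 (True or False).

True

(v2) stands alone — v2 = True.
From (v8 OR NOT v2) and v2 = True: v8 = True.
In (NOT v8 OR NOT v9), NOT v8 is now false; NOT v9 must hold, so v9 = False.
(v9 OR NOT v1) with v9 = False leaves only NOT v1, so v1 = False.
(v6 OR v1): since v1 = False, the clause reduces to (v6). v6 = True.
From (NOT v5 OR NOT v6) and v6 = True: v5 = False.
(v3 OR v5): since v5 = False, the clause reduces to (v3). v3 = True.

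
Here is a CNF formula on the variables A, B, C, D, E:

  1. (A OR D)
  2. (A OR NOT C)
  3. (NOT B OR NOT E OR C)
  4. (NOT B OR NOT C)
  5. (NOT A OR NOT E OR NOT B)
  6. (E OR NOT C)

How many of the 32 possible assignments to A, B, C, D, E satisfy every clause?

Split on C, then A.
  C=1, A=1: remaining (B,D,E) ∈ {(0,0,1); (0,1,1)} — 2.
  C=1, A=0: a clause becomes empty — 0.
  C=0, A=1: D free; 3 ways for (B,E) × 2^1 = 6.
  C=0, A=0: remaining (B,D,E) ∈ {(0,1,0); (0,1,1); (1,1,0)} — 3.
Total: 2 + 0 + 6 + 3 = 11.

11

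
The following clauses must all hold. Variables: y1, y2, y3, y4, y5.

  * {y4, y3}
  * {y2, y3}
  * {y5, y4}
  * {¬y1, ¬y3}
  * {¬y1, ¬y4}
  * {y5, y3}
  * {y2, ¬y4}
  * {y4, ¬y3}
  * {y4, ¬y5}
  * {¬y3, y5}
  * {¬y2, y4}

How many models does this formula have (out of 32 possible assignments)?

2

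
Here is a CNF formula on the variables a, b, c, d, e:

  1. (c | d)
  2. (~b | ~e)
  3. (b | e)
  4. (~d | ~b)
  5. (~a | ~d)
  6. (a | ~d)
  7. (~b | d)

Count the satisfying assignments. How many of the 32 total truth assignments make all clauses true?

2

The models are:
  a=F b=F c=T d=F e=T
  a=T b=F c=T d=F e=T
That's 2 in total.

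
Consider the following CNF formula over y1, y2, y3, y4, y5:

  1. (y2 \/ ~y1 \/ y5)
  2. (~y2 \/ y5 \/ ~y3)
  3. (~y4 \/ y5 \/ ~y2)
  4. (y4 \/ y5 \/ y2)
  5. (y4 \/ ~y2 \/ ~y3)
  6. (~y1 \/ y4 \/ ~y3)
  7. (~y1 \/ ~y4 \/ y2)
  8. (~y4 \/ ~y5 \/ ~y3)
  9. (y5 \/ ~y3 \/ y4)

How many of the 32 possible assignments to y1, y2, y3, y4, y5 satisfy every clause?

12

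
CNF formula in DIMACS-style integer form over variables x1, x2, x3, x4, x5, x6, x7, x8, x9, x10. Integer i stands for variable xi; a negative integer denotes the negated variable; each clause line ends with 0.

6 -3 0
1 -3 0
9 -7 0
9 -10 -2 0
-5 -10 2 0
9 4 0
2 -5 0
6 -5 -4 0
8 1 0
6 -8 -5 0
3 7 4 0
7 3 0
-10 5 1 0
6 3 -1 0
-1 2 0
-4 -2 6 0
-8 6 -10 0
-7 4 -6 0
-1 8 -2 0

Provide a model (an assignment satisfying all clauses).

x10 occurs only negated in the remaining clauses — set x10 = False.
Try x1 = True.
  then x2 is forced to True.
  then x8 is forced to True.
Branch on x3: take x3 = True.
  then x6 is forced to True.
Try x4 = True.
For the remaining variables, x5 = False, x7 = False, x9 = False works.
Every clause has at least one true literal under this assignment.

x1=T  x2=T  x3=T  x4=T  x5=F  x6=T  x7=F  x8=T  x9=F  x10=F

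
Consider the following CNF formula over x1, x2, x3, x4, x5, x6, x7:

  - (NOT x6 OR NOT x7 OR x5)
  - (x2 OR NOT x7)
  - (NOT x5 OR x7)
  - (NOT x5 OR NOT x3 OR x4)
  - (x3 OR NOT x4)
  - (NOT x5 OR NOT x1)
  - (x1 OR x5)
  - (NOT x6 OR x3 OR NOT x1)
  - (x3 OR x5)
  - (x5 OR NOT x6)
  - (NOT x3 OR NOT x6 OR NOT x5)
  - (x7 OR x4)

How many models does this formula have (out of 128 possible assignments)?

7

Case analysis on x5 and x3:
  x5=T, x3=T: remaining (x1,x2,x4,x6,x7) ∈ {(F,T,T,F,T)} — 1.
  x5=T, x3=F: remaining (x1,x2,x4,x6,x7) ∈ {(F,T,F,F,T); (F,T,F,T,T)} — 2.
  x5=F, x3=T: remaining (x1,x2,x4,x6,x7) ∈ {(T,F,T,F,F); (T,T,F,F,T); (T,T,T,F,F); (T,T,T,F,T)} — 4.
  x5=F, x3=F: a clause becomes empty — 0.
Total: 1 + 2 + 4 + 0 = 7.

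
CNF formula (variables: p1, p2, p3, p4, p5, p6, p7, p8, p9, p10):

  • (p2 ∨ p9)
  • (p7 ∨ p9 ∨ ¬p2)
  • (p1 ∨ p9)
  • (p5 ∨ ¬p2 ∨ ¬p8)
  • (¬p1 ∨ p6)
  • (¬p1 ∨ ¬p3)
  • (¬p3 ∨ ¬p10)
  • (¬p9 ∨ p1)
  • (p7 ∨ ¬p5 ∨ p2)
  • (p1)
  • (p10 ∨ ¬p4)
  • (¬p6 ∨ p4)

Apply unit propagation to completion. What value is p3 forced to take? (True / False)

(p1) is a unit clause: p1 = True.
(p6 ∨ ¬p1): since p1 = True, the clause reduces to (p6). p6 = True.
In (¬p3 ∨ ¬p1), ¬p1 is now false; ¬p3 must hold, so p3 = False.

False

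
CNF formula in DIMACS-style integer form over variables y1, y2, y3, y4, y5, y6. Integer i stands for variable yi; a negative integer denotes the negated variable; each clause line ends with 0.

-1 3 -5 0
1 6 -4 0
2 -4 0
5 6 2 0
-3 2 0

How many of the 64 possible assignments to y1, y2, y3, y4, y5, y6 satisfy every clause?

Case analysis on y2 and y1:
  y2=T, y1=T: y4, y6 free; 3 ways for (y3,y5) × 2^2 = 12.
  y2=T, y1=F: y3, y5 free; 3 ways for (y4,y6) × 2^2 = 12.
  y2=F, y1=T: remaining (y3,y4,y5,y6) ∈ {(F,F,F,T)} — 1.
  y2=F, y1=F: remaining (y3,y4,y5,y6) ∈ {(F,F,F,T); (F,F,T,F); (F,F,T,T)} — 3.
Total: 12 + 12 + 1 + 3 = 28.

28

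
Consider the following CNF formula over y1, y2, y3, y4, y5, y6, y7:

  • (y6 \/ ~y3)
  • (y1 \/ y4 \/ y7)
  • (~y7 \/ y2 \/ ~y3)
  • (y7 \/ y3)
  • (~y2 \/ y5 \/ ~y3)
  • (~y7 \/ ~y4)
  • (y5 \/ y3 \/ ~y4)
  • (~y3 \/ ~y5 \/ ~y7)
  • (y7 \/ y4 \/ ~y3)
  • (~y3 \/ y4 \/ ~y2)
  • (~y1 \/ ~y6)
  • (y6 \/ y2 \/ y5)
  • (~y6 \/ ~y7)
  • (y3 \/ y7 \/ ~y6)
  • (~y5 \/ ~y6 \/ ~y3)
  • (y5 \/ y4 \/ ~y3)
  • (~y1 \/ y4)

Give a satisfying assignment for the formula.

y1=0  y2=1  y3=0  y4=0  y5=1  y6=0  y7=1

Set y1 = False and propagate.
Try y2 = True.
For the remaining variables, y3 = False, y4 = False, y5 = True, y6 = False, y7 = True works.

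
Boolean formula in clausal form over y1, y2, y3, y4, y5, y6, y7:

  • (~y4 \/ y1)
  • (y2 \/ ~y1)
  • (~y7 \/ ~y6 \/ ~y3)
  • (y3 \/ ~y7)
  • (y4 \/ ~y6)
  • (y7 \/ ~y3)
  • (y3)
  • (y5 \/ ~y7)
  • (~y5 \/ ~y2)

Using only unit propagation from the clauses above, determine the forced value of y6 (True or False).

(y3) is a unit clause: y3 = True.
(y7 \/ ~y3) with y3 = True leaves only y7, so y7 = True.
(~y7 \/ ~y3 \/ ~y6): since y7 = True, y3 = True, the clause reduces to (~y6). y6 = False.

False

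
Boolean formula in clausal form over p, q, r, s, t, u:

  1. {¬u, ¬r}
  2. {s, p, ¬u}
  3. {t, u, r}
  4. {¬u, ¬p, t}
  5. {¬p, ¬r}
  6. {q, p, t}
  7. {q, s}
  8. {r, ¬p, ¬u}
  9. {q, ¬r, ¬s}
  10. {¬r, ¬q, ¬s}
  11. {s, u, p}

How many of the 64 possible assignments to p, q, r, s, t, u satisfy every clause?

The models are:
  p=0 q=0 r=0 s=1 t=1 u=0
  p=0 q=0 r=0 s=1 t=1 u=1
  p=0 q=1 r=0 s=1 t=0 u=1
  p=0 q=1 r=0 s=1 t=1 u=0
  p=0 q=1 r=0 s=1 t=1 u=1
  p=1 q=0 r=0 s=1 t=1 u=0
  p=1 q=1 r=0 s=0 t=1 u=0
  p=1 q=1 r=0 s=1 t=1 u=0
That's 8 in total.

8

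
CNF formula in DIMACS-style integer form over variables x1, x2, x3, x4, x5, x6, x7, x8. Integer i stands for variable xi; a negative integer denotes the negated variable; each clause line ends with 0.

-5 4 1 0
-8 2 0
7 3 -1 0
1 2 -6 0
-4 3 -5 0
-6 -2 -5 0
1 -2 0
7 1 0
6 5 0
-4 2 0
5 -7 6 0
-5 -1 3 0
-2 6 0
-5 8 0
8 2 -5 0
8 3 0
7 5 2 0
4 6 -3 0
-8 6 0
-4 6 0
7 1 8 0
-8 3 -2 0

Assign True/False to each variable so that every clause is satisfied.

x1=1, x2=1, x3=1, x4=1, x5=0, x6=1, x7=0, x8=0

Check each clause:
  1. {x1, ¬x5, x4} — x1 is true.
  2. {¬x8, x2} — ¬x8 is true.
  3. {x3, x7, ¬x1} — x3 is true.
  4. {x1, ¬x6, x2} — x1 is true.
  5. {x3, ¬x5, ¬x4} — x3 is true.
  6. {¬x5, ¬x2, ¬x6} — ¬x5 is true.
  7. {¬x2, x1} — x1 is true.
  8. {x1, x7} — x1 is true.
  9. {x6, x5} — x6 is true.
  10. {x2, ¬x4} — x2 is true.
  11. {x5, x6, ¬x7} — ¬x7 is true.
  12. {x3, ¬x1, ¬x5} — x3 is true.
  13. {x6, ¬x2} — x6 is true.
  14. {¬x5, x8} — ¬x5 is true.
  15. {¬x5, x2, x8} — x2 is true.
  16. {x8, x3} — x3 is true.
  17. {x5, x2, x7} — x2 is true.
  18. {x6, x4, ¬x3} — x4 is true.
  19. {¬x8, x6} — ¬x8 is true.
  20. {x6, ¬x4} — x6 is true.
  21. {x7, x1, x8} — x1 is true.
  22. {¬x8, ¬x2, x3} — ¬x8 is true.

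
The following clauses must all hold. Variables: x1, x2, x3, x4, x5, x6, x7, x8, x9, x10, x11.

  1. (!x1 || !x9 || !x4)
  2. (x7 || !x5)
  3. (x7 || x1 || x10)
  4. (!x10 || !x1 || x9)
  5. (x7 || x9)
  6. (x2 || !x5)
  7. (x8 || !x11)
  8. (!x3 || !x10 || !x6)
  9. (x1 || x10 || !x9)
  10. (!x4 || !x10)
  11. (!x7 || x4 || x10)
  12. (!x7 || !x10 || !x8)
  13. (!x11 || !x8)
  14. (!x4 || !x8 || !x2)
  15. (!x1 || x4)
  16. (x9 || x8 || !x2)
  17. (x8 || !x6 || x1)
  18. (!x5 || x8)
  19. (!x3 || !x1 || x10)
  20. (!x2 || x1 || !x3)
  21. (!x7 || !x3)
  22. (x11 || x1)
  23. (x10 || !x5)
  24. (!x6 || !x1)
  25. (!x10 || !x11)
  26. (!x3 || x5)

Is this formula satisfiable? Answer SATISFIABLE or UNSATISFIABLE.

SATISFIABLE

Pure literal: x3 appears only negated; assign x3 = False.
Pure literal: x6 appears only negated; assign x6 = False.
Try x1 = True.
  then x4 is forced to True.
  then x9 is forced to False.
  then x10 is forced to False.
  then x7 is forced to True.
  then x5 is forced to False.
Branch on x2: take x2 = False.
Branch on x8: take x8 = False.
  then x11 is forced to False.
So x1 = T, x2 = F, x3 = F, x4 = T, x5 = F, x6 = F, x7 = T, x8 = F, x9 = F, x10 = F, x11 = F is a satisfying assignment.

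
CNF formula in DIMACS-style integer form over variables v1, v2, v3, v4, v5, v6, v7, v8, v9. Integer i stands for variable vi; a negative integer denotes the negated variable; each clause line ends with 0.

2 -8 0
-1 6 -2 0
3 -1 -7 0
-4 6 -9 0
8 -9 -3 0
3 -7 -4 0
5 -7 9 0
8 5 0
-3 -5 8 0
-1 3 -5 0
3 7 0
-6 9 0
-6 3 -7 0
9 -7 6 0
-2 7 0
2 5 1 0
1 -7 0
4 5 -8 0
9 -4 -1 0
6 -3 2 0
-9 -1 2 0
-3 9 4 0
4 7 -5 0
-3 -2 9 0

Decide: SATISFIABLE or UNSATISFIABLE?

SATISFIABLE

Try v1 = True.
The remaining clauses are satisfied by v2 = True, v3 = True, v4 = False, v5 = True, v6 = True, v7 = True, v8 = True, v9 = True.
So v1 = True, v2 = True, v3 = True, v4 = False, v5 = True, v6 = True, v7 = True, v8 = True, v9 = True is a satisfying assignment.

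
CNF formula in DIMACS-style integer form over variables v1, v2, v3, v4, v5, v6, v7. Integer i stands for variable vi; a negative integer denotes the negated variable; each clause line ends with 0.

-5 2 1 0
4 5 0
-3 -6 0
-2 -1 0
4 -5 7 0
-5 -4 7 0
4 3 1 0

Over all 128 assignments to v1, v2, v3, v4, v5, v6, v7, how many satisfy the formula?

Split on v4, then v5.
  v4=1, v5=1: 6 of the 32 assignments to (v1,v2,v3,v6,v7) work.
  v4=1, v5=0: v7 free; 9 ways for (v1,v2,v3,v6) × 2^1 = 18.
  v4=0, v5=1: remaining (v1,v2,v3,v6,v7) ∈ {(0,1,1,0,1); (1,0,0,0,1); (1,0,0,1,1); (1,0,1,0,1)} — 4.
  v4=0, v5=0: a clause becomes empty — 0.
Total: 6 + 18 + 4 + 0 = 28.

28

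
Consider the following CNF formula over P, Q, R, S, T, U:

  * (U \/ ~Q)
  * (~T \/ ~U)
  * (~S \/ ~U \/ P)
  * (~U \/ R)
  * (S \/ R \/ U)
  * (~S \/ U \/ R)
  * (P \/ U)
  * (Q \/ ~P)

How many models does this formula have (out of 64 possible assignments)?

Satisfying assignments:
  P=0 Q=0 R=1 S=0 T=0 U=1
  P=0 Q=1 R=1 S=0 T=0 U=1
  P=1 Q=1 R=1 S=0 T=0 U=1
  P=1 Q=1 R=1 S=1 T=0 U=1
That's 4 in total.

4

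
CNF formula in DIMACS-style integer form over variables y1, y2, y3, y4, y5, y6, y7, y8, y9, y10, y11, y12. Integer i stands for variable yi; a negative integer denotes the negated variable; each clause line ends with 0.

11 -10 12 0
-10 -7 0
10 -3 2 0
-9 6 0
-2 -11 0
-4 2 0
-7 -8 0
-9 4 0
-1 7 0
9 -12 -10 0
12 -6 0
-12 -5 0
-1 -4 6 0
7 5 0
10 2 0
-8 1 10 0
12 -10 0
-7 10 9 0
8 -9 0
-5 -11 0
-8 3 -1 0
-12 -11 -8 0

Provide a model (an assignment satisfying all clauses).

y1 = F, y2 = T, y3 = F, y4 = F, y5 = T, y6 = F, y7 = F, y8 = F, y9 = F, y10 = F, y11 = F, y12 = F

Branch on y1: take y1 = False.
Try y2 = True.
  then y11 is forced to False.
The remaining clauses are satisfied by y3 = False, y4 = False, y5 = True, y6 = False, y7 = False, y8 = False, y9 = False, y10 = False, y12 = False.
Every clause has at least one true literal under this assignment.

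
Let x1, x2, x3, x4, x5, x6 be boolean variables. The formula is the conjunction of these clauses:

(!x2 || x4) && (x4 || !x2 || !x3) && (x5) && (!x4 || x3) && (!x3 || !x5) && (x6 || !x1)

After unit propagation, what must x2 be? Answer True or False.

(x5) stands alone — x5 = True.
From (!x3 || !x5) and x5 = True: x3 = False.
From (!x4 || x3) and x3 = False: x4 = False.
In (!x2 || x4), x4 is now false; !x2 must hold, so x2 = False.

False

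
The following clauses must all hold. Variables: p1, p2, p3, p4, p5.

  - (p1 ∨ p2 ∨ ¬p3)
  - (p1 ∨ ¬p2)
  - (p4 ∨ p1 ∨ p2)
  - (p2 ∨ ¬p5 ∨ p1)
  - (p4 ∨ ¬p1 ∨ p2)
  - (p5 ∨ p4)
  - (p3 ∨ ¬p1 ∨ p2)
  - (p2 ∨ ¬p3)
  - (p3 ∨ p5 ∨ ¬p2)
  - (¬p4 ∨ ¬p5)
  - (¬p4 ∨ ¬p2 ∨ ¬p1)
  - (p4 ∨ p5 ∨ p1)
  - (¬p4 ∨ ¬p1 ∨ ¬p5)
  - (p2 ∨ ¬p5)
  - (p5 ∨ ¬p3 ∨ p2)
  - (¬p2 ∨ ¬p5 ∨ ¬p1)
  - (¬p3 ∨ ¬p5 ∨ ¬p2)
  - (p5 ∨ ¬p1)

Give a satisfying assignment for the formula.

p1=False, p2=False, p3=False, p4=True, p5=False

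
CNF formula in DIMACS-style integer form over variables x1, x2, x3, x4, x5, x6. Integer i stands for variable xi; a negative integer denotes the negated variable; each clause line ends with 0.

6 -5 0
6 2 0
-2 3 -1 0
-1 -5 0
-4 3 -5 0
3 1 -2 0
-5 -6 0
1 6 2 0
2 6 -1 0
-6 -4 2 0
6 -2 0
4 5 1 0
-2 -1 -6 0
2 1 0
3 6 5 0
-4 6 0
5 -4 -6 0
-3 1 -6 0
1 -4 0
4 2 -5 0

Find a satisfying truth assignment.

x1 = T, x2 = F, x3 = T, x4 = F, x5 = F, x6 = T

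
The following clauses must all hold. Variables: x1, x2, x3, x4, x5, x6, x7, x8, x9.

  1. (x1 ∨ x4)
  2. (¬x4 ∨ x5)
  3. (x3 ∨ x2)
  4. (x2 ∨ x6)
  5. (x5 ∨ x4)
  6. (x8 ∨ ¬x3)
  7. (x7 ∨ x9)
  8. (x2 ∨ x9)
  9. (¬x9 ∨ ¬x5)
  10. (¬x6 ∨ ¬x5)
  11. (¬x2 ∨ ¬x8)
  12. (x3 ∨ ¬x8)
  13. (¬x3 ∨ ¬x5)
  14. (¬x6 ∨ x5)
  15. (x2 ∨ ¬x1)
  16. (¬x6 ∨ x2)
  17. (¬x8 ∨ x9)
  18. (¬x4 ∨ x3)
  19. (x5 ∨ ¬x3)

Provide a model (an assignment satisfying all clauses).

x1=T, x2=T, x3=F, x4=F, x5=T, x6=F, x7=T, x8=F, x9=F

Check each clause:
  1. (x1 ∨ x4) — x1 is true.
  2. (¬x4 ∨ x5) — ¬x4 is true.
  3. (x3 ∨ x2) — x2 is true.
  4. (x6 ∨ x2) — x2 is true.
  5. (x5 ∨ x4) — x5 is true.
  6. (x8 ∨ ¬x3) — ¬x3 is true.
  7. (x7 ∨ x9) — x7 is true.
  8. (x9 ∨ x2) — x2 is true.
  9. (¬x5 ∨ ¬x9) — ¬x9 is true.
  10. (¬x5 ∨ ¬x6) — ¬x6 is true.
  11. (¬x2 ∨ ¬x8) — ¬x8 is true.
  12. (x3 ∨ ¬x8) — ¬x8 is true.
  13. (¬x5 ∨ ¬x3) — ¬x3 is true.
  14. (¬x6 ∨ x5) — ¬x6 is true.
  15. (¬x1 ∨ x2) — x2 is true.
  16. (x2 ∨ ¬x6) — x2 is true.
  17. (¬x8 ∨ x9) — ¬x8 is true.
  18. (x3 ∨ ¬x4) — ¬x4 is true.
  19. (¬x3 ∨ x5) — ¬x3 is true.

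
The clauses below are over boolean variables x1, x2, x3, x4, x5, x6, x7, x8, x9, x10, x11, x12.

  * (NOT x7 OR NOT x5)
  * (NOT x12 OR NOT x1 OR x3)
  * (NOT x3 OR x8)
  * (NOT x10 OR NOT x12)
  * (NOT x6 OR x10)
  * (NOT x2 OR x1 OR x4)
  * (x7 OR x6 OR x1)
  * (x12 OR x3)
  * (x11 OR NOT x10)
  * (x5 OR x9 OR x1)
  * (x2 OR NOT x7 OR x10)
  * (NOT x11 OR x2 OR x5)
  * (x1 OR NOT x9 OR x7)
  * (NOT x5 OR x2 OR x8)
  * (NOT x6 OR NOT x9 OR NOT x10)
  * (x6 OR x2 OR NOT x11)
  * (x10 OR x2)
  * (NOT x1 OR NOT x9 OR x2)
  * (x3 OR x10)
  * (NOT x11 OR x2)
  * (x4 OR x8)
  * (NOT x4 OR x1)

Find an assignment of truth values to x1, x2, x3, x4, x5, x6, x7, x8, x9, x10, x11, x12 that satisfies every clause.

x8 occurs only positively in the remaining clauses — set x8 = True.
Set x1 = True and propagate.
The remaining clauses are satisfied by x2 = True, x3 = True, x4 = True, x5 = False, x6 = False, x7 = False, x9 = True, x10 = False, x11 = False, x12 = True.
Every clause has at least one true literal under this assignment.

x1=True, x2=True, x3=True, x4=True, x5=False, x6=False, x7=False, x8=True, x9=True, x10=False, x11=False, x12=True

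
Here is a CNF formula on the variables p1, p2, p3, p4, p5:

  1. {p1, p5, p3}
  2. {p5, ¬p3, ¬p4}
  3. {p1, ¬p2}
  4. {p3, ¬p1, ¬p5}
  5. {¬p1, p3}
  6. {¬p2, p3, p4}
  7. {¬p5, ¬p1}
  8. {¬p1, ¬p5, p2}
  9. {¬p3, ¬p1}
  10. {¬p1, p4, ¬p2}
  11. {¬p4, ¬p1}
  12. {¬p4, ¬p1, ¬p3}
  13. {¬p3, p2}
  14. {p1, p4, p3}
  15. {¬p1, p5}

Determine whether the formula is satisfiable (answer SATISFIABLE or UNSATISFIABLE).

Try p1 = False.
  then p2 is forced to False.
  then p3 is forced to False.
  then p5 is forced to True.
  then p4 is forced to True.
Every clause has at least one true literal under this assignment.
So p1=False, p2=False, p3=False, p4=True, p5=True is a satisfying assignment.

SATISFIABLE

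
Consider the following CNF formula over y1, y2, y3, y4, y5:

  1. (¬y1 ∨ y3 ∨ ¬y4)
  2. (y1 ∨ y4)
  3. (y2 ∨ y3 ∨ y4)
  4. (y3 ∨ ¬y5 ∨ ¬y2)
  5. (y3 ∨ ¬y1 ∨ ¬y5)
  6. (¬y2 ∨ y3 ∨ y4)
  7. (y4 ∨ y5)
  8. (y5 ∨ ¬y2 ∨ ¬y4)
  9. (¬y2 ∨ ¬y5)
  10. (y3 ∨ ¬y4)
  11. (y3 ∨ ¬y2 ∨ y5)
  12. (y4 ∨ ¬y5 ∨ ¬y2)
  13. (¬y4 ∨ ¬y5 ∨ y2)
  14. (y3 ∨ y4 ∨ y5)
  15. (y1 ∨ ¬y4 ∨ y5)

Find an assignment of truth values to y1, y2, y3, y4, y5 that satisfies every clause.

y1=True, y2=False, y3=True, y4=True, y5=False

Check each clause:
  1. (¬y1 ∨ ¬y4 ∨ y3) — y3 is true.
  2. (y4 ∨ y1) — y1 is true.
  3. (y2 ∨ y3 ∨ y4) — y3 is true.
  4. (¬y5 ∨ y3 ∨ ¬y2) — y3 is true.
  5. (y3 ∨ ¬y1 ∨ ¬y5) — y3 is true.
  6. (y3 ∨ y4 ∨ ¬y2) — y3 is true.
  7. (y4 ∨ y5) — y4 is true.
  8. (¬y4 ∨ y5 ∨ ¬y2) — ¬y2 is true.
  9. (¬y2 ∨ ¬y5) — ¬y5 is true.
  10. (¬y4 ∨ y3) — y3 is true.
  11. (y3 ∨ y5 ∨ ¬y2) — y3 is true.
  12. (y4 ∨ ¬y2 ∨ ¬y5) — ¬y5 is true.
  13. (¬y5 ∨ y2 ∨ ¬y4) — ¬y5 is true.
  14. (y5 ∨ y4 ∨ y3) — y3 is true.
  15. (¬y4 ∨ y5 ∨ y1) — y1 is true.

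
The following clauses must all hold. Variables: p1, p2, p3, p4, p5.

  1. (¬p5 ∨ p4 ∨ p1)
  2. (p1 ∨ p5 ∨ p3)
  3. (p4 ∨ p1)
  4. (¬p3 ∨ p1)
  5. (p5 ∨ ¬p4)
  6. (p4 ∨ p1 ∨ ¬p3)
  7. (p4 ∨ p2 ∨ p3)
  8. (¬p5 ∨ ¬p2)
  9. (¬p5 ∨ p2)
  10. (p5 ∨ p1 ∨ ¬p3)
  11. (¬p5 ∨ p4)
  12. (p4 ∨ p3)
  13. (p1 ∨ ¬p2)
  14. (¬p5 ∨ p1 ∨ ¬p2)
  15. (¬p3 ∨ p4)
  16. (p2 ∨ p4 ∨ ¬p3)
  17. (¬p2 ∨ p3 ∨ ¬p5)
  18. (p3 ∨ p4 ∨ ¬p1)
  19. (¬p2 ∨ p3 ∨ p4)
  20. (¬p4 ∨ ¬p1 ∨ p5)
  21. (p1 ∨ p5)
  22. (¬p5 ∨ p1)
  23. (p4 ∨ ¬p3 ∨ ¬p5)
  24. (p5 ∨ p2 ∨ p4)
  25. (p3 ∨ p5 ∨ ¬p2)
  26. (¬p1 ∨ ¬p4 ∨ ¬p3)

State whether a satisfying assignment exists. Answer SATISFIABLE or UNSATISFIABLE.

UNSATISFIABLE

p4 = True:
  propagation gives p5=True, p2=False; an empty clause results — contradiction.
p4 = False:
  propagation gives p1=True, p5=False, p3=True; an empty clause results — contradiction.
Every branch closes, so no satisfying assignment exists.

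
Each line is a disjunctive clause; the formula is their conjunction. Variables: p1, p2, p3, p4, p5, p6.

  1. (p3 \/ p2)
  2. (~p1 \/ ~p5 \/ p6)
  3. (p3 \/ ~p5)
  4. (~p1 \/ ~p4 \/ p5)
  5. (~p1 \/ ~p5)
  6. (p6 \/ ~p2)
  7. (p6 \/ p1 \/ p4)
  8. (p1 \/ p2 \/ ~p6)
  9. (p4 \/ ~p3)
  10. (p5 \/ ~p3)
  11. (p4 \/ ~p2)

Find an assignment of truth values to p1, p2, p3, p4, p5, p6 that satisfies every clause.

p1=F  p2=F  p3=T  p4=T  p5=T  p6=F

Check each clause:
  1. (p2 \/ p3) — p3 is true.
  2. (p6 \/ ~p5 \/ ~p1) — ~p1 is true.
  3. (p3 \/ ~p5) — p3 is true.
  4. (p5 \/ ~p1 \/ ~p4) — p5 is true.
  5. (~p1 \/ ~p5) — ~p1 is true.
  6. (p6 \/ ~p2) — ~p2 is true.
  7. (p1 \/ p6 \/ p4) — p4 is true.
  8. (~p6 \/ p1 \/ p2) — ~p6 is true.
  9. (~p3 \/ p4) — p4 is true.
  10. (p5 \/ ~p3) — p5 is true.
  11. (p4 \/ ~p2) — p4 is true.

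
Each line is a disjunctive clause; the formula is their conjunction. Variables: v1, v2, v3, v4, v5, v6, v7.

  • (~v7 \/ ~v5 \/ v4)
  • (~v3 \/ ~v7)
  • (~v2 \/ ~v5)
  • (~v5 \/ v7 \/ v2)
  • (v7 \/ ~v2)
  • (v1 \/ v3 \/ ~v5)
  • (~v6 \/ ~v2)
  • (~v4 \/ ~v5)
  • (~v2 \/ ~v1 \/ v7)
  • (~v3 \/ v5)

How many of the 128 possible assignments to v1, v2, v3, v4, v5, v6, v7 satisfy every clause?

Case analysis on v5 and v2:
  v5=T, v2=T: a clause becomes empty — 0.
  v5=T, v2=F: a clause becomes empty — 0.
  v5=F, v2=T: remaining (v1,v3,v4,v6,v7) ∈ {(F,F,F,F,T); (F,F,T,F,T); (T,F,F,F,T); (T,F,T,F,T)} — 4.
  v5=F, v2=F: forces v3=F; v1, v4, v6, v7 free → 2^4 = 16.
Total: 0 + 0 + 4 + 16 = 20.

20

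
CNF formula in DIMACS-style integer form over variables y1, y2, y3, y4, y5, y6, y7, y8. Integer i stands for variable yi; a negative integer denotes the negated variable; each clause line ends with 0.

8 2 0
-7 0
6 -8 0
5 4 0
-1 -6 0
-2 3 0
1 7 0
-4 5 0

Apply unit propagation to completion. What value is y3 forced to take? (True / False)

True

(!y7) is a unit clause: y7 = False.
In (y1 || y7), y7 is now false; y1 must hold, so y1 = True.
(!y6 || !y1) with y1 = True leaves only !y6, so y6 = False.
In (y6 || !y8), y6 is now false; !y8 must hold, so y8 = False.
In (y8 || y2), y8 is now false; y2 must hold, so y2 = True.
(!y2 || y3): since y2 = True, the clause reduces to (y3). y3 = True.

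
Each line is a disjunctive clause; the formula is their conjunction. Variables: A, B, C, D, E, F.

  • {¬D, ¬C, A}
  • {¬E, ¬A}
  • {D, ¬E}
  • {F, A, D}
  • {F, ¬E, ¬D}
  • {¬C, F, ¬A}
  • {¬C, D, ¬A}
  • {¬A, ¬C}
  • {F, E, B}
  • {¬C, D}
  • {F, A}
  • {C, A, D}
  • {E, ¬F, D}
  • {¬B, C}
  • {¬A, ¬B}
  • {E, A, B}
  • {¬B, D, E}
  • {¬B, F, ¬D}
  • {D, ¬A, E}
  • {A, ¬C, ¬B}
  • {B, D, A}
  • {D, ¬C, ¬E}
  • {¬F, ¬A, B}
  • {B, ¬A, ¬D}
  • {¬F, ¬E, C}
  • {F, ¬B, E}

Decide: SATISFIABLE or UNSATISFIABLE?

A = True:
  propagation gives E=False, C=False, B=False, F=True; an empty clause results — contradiction.
A = False:
  D = True:
    propagation gives C=False, B=False, E=True; an empty clause results — contradiction.
  D = False:
    propagation gives E=False; an empty clause results — contradiction.
Every branch closes, so no satisfying assignment exists.

UNSATISFIABLE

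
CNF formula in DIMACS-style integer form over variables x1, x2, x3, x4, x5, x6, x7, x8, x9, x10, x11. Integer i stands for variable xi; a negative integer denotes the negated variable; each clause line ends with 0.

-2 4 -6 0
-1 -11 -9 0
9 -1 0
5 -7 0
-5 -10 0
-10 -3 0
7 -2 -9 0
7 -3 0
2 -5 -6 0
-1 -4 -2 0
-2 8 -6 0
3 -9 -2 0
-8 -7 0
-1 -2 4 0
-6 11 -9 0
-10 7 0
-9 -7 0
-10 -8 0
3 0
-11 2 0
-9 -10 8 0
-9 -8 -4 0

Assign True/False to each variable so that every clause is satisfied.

x1=F  x2=T  x3=T  x4=F  x5=T  x6=F  x7=T  x8=F  x9=F  x10=F  x11=F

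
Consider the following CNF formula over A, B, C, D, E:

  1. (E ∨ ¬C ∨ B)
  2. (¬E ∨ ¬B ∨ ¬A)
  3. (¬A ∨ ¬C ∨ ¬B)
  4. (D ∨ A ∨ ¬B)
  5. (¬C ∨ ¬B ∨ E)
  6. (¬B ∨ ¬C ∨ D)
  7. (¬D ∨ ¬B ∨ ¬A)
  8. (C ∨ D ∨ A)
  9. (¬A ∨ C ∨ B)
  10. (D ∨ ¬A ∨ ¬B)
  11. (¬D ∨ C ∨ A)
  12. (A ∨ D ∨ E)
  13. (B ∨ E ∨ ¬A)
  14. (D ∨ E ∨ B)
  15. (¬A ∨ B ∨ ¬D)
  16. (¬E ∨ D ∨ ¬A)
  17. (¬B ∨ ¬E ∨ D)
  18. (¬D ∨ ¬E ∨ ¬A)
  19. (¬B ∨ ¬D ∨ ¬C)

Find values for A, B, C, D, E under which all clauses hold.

A=F, B=F, C=T, D=F, E=T

Check each clause:
  1. (B ∨ E ∨ ¬C) — E is true.
  2. (¬E ∨ ¬A ∨ ¬B) — ¬B is true.
  3. (¬C ∨ ¬B ∨ ¬A) — ¬A is true.
  4. (D ∨ ¬B ∨ A) — ¬B is true.
  5. (¬B ∨ E ∨ ¬C) — E is true.
  6. (¬C ∨ ¬B ∨ D) — ¬B is true.
  7. (¬D ∨ ¬A ∨ ¬B) — ¬D is true.
  8. (A ∨ D ∨ C) — C is true.
  9. (C ∨ B ∨ ¬A) — C is true.
  10. (¬B ∨ D ∨ ¬A) — ¬A is true.
  11. (A ∨ C ∨ ¬D) — C is true.
  12. (E ∨ D ∨ A) — E is true.
  13. (¬A ∨ E ∨ B) — E is true.
  14. (B ∨ E ∨ D) — E is true.
  15. (¬D ∨ B ∨ ¬A) — ¬D is true.
  16. (D ∨ ¬A ∨ ¬E) — ¬A is true.
  17. (D ∨ ¬E ∨ ¬B) — ¬B is true.
  18. (¬E ∨ ¬A ∨ ¬D) — ¬D is true.
  19. (¬B ∨ ¬D ∨ ¬C) — ¬D is true.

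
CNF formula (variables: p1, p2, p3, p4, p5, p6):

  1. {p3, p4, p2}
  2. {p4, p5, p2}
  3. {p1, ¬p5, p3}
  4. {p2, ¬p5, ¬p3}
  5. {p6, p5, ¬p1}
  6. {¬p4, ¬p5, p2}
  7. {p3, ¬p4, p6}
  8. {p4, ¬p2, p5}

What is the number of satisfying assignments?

Split on p5, then p2.
  p5=T, p2=T: 11 of the 16 assignments to (p1,p3,p4,p6) work.
  p5=T, p2=F: a clause becomes empty — 0.
  p5=F, p2=T: 5 of the 16 assignments to (p1,p3,p4,p6) work.
  p5=F, p2=F: 5 of the 16 assignments to (p1,p3,p4,p6) work.
Total: 11 + 0 + 5 + 5 = 21.

21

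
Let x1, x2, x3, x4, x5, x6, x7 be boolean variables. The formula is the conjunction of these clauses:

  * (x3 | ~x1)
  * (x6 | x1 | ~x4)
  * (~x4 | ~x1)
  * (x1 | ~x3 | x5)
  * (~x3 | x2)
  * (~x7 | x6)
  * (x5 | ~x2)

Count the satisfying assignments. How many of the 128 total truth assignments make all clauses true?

Case analysis on x1 and x3:
  x1=1, x3=1: remaining (x2,x4,x5,x6,x7) ∈ {(1,0,1,0,0); (1,0,1,1,0); (1,0,1,1,1)} — 3.
  x1=1, x3=0: a clause becomes empty — 0.
  x1=0, x3=1: 5 of the 32 assignments to (x2,x4,x5,x6,x7) work.
  x1=0, x3=0: 15 of the 32 assignments to (x2,x4,x5,x6,x7) work.
Total: 3 + 0 + 5 + 15 = 23.

23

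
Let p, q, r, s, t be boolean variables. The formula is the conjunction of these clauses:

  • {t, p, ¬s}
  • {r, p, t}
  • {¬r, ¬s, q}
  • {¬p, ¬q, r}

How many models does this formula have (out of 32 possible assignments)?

19

Split on p, then r.
  p=T, r=T: t free; 3 ways for (q,s) × 2^1 = 6.
  p=T, r=F: remaining (q,s,t) ∈ {(F,F,F); (F,F,T); (F,T,F); (F,T,T)} — 4.
  p=F, r=T: 5 of the 8 assignments to (q,s,t) work.
  p=F, r=F: remaining (q,s,t) ∈ {(F,F,T); (F,T,T); (T,F,T); (T,T,T)} — 4.
Total: 6 + 4 + 5 + 4 = 19.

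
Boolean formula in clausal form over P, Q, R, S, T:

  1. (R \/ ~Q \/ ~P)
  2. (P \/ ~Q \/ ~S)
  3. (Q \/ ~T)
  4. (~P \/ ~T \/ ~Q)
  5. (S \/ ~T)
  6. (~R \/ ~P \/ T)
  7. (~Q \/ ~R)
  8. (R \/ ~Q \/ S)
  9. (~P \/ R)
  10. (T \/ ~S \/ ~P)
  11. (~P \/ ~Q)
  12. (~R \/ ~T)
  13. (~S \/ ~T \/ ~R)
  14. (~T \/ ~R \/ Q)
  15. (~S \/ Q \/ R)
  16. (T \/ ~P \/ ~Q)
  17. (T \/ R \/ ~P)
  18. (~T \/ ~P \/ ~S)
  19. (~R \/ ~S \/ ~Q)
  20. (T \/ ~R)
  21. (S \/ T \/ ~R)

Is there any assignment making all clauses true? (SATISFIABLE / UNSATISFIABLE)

SATISFIABLE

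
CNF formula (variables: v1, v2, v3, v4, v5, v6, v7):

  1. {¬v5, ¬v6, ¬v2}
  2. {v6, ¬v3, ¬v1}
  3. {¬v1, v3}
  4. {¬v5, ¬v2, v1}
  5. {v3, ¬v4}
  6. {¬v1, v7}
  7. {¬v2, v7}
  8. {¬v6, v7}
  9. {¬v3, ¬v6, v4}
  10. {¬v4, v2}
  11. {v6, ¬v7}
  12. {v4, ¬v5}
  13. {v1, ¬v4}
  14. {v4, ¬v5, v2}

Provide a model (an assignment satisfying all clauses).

v1 = 0  v2 = 0  v3 = 1  v4 = 0  v5 = 0  v6 = 0  v7 = 0

Check each clause:
  1. {¬v2, ¬v6, ¬v5} — ¬v6 is true.
  2. {¬v1, ¬v3, v6} — ¬v1 is true.
  3. {¬v1, v3} — v3 is true.
  4. {v1, ¬v2, ¬v5} — ¬v5 is true.
  5. {¬v4, v3} — v3 is true.
  6. {¬v1, v7} — ¬v1 is true.
  7. {v7, ¬v2} — ¬v2 is true.
  8. {¬v6, v7} — ¬v6 is true.
  9. {¬v3, ¬v6, v4} — ¬v6 is true.
  10. {v2, ¬v4} — ¬v4 is true.
  11. {v6, ¬v7} — ¬v7 is true.
  12. {v4, ¬v5} — ¬v5 is true.
  13. {v1, ¬v4} — ¬v4 is true.
  14. {v4, ¬v5, v2} — ¬v5 is true.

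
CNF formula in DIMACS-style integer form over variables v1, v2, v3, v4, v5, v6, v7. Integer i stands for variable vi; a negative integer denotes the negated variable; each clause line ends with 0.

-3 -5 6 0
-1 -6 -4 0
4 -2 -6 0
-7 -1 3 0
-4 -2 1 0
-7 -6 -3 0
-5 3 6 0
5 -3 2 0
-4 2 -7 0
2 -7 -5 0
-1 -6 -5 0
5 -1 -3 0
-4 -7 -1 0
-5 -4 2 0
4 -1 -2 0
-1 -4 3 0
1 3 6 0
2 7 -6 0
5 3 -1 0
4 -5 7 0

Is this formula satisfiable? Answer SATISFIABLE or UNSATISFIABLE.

Branch on v1: take v1 = False.
Set v2 = True and propagate.
  then v4 is forced to False.
  then v6 is forced to False.
  then v3 is forced to True.
  then v5 is forced to False.
v7 is now unconstrained; take v7 = True.
Every clause has at least one true literal under this assignment.
So v1=0, v2=1, v3=1, v4=0, v5=0, v6=0, v7=1 is a satisfying assignment.

SATISFIABLE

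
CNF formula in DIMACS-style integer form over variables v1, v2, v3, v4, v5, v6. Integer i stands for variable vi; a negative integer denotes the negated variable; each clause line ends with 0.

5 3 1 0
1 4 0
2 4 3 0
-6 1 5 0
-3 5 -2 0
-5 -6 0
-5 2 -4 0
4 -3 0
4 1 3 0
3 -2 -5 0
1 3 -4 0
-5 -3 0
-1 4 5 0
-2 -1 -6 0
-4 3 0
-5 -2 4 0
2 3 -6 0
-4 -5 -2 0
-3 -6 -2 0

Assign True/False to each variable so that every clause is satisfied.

Set v1 = True and propagate.
For the remaining variables, v2 = False, v3 = True, v4 = True, v5 = False, v6 = True works.
Every clause has at least one true literal under this assignment.
Check each clause:
  1. (v3 | v5 | v1) — v1 is true.
  2. (v1 | v4) — v1 is true.
  3. (v2 | v4 | v3) — v3 is true.
  4. (v5 | ~v6 | v1) — v1 is true.
  5. (~v3 | v5 | ~v2) — ~v2 is true.
  6. (~v5 | ~v6) — ~v5 is true.
  7. (v2 | ~v4 | ~v5) — ~v5 is true.
  8. (v4 | ~v3) — v4 is true.
  9. (v3 | v1 | v4) — v1 is true.
  10. (~v2 | v3 | ~v5) — v3 is true.
  11. (v3 | v1 | ~v4) — v1 is true.
  12. (~v5 | ~v3) — ~v5 is true.
  13. (~v1 | v4 | v5) — v4 is true.
  14. (~v6 | ~v1 | ~v2) — ~v2 is true.
  15. (~v4 | v3) — v3 is true.
  16. (v4 | ~v2 | ~v5) — ~v5 is true.
  17. (v3 | ~v6 | v2) — v3 is true.
  18. (~v5 | ~v4 | ~v2) — ~v5 is true.
  19. (~v3 | ~v2 | ~v6) — ~v2 is true.

v1=1, v2=0, v3=1, v4=1, v5=0, v6=1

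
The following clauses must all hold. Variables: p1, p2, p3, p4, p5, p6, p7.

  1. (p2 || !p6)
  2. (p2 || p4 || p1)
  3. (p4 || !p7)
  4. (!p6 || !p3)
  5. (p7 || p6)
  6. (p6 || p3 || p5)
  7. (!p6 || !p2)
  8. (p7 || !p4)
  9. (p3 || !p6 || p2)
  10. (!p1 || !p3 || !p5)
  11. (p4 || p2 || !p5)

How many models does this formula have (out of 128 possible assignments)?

10

Case analysis on p6 and p2:
  p6=T, p2=T: a clause becomes empty — 0.
  p6=T, p2=F: a clause becomes empty — 0.
  p6=F, p2=T: 5 of the 32 assignments to (p1,p3,p4,p5,p7) work.
  p6=F, p2=F: 5 of the 32 assignments to (p1,p3,p4,p5,p7) work.
Total: 0 + 0 + 5 + 5 = 10.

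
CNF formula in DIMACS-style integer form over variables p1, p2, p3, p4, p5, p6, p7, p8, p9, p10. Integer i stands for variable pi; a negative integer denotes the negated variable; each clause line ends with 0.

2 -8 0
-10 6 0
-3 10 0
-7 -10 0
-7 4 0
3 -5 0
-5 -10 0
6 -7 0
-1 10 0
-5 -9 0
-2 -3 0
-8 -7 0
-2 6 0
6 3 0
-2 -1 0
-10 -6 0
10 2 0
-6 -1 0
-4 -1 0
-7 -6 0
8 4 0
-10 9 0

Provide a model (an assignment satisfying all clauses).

p1=0, p2=1, p3=0, p4=0, p5=0, p6=1, p7=0, p8=1, p9=1, p10=0

Pure literal: p1 appears only negated; assign p1 = False.
p5 occurs only negated in the remaining clauses — set p5 = False.
Try p2 = True.
  then p3 is forced to False.
  then p6 is forced to True.
  then p10 is forced to False.
  then p7 is forced to False.
Try p4 = False.
  then p8 is forced to True.
p9 is now unconstrained; take p9 = True.
Every clause has at least one true literal under this assignment.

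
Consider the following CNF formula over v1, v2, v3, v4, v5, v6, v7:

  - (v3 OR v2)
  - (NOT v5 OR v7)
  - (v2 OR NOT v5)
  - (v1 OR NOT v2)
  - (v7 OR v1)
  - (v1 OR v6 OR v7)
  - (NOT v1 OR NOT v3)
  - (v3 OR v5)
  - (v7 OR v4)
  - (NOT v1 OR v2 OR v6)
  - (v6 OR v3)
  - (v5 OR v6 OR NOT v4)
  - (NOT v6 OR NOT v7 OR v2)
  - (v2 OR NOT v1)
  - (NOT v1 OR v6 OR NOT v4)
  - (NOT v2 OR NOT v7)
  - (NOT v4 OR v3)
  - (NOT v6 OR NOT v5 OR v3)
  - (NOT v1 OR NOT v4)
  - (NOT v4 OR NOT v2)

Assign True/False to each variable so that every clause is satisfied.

Set v1 = False and propagate.
  then v2 is forced to False.
  then v3 is forced to True.
  then v5 is forced to False.
  then v7 is forced to True.
  then v6 is forced to False.
  then v4 is forced to False.

v1 = False, v2 = False, v3 = True, v4 = False, v5 = False, v6 = False, v7 = True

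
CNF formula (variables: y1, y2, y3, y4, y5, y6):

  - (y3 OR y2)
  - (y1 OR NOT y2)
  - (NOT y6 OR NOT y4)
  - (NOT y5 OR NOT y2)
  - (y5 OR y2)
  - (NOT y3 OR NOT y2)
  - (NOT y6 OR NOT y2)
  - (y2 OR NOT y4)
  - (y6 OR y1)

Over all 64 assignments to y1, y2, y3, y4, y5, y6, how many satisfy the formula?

5

Satisfying assignments:
  y1=F y2=F y3=T y4=F y5=T y6=T
  y1=T y2=F y3=T y4=F y5=T y6=F
  y1=T y2=F y3=T y4=F y5=T y6=T
  y1=T y2=T y3=F y4=F y5=F y6=F
  y1=T y2=T y3=F y4=T y5=F y6=F
Count: 5.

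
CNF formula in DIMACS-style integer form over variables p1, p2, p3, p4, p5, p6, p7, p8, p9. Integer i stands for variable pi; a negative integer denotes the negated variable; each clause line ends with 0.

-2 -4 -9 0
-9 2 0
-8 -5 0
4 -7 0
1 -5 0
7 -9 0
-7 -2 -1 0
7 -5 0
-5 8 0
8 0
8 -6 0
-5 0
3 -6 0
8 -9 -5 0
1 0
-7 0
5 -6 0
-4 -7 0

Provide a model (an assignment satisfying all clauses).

p1 = True, p2 = True, p3 = False, p4 = True, p5 = False, p6 = False, p7 = False, p8 = True, p9 = False

Check each clause:
  1. (!p4 || !p9 || !p2) — !p9 is true.
  2. (!p9 || p2) — p2 is true.
  3. (!p8 || !p5) — !p5 is true.
  4. (p4 || !p7) — !p7 is true.
  5. (p1 || !p5) — p1 is true.
  6. (p7 || !p9) — !p9 is true.
  7. (!p2 || !p1 || !p7) — !p7 is true.
  8. (!p5 || p7) — !p5 is true.
  9. (p8 || !p5) — p8 is true.
  10. (p8) — p8 is true.
  11. (!p6 || p8) — p8 is true.
  12. (!p5) — !p5 is true.
  13. (p3 || !p6) — !p6 is true.
  14. (p8 || !p9 || !p5) — p8 is true.
  15. (p1) — p1 is true.
  16. (!p7) — !p7 is true.
  17. (!p6 || p5) — !p6 is true.
  18. (!p7 || !p4) — !p7 is true.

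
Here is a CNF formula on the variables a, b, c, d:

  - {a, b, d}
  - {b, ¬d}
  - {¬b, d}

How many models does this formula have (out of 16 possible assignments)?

6

Satisfying assignments:
  a=0 b=1 c=0 d=1
  a=0 b=1 c=1 d=1
  a=1 b=0 c=0 d=0
  a=1 b=0 c=1 d=0
  a=1 b=1 c=0 d=1
  a=1 b=1 c=1 d=1
That's 6 in total.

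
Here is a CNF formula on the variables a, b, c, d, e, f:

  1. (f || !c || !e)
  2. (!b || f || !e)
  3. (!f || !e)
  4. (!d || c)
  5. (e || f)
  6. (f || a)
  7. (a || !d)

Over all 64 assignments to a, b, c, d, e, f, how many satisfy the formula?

11

Case analysis on f and e:
  f=T, e=T: a clause becomes empty — 0.
  f=T, e=F: b free; 5 ways for (a,c,d) × 2^1 = 10.
  f=F, e=T: remaining (a,b,c,d) ∈ {(T,F,F,F)} — 1.
  f=F, e=F: a clause becomes empty — 0.
Total: 0 + 10 + 1 + 0 = 11.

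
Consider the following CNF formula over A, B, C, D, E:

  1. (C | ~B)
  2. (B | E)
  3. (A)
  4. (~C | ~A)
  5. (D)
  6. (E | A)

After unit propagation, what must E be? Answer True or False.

Unit clause (A) sets A = True.
In (~C | ~A), ~A is now false; ~C must hold, so C = False.
(C | ~B): since C = False, the clause reduces to (~B). B = False.
From (B | E) and B = False: E = True.

True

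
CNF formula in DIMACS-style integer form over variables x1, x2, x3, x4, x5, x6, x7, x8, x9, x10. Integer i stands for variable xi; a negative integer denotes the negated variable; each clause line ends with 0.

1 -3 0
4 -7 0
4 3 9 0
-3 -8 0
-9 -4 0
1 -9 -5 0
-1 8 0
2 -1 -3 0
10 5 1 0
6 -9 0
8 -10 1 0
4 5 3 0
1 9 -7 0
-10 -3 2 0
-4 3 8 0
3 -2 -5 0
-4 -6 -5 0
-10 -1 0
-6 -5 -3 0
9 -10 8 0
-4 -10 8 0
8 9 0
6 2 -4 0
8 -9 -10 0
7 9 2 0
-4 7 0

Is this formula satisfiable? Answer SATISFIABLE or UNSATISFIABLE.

SATISFIABLE

Branch on x1: take x1 = True.
  then x8 is forced to True.
  then x3 is forced to False.
  then x10 is forced to False.
Branch on x2: take x2 = True.
  then x5 is forced to False.
  then x4 is forced to True.
  then x9 is forced to False.
  then x7 is forced to True.
x6 is now unconstrained; take x6 = False.
Every clause has at least one true literal under this assignment.
So x1 = 1, x2 = 1, x3 = 0, x4 = 1, x5 = 0, x6 = 0, x7 = 1, x8 = 1, x9 = 0, x10 = 0 is a satisfying assignment.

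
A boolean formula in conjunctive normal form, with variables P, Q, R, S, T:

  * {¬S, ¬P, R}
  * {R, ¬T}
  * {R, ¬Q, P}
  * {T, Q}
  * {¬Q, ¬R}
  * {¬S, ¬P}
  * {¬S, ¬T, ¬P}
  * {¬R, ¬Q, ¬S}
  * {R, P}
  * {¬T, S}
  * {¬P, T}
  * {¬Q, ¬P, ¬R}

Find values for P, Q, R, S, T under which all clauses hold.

P = F, Q = F, R = T, S = T, T = T

Branch on P: take P = False.
  then R is forced to True.
  then Q is forced to False.
  then T is forced to True.
  then S is forced to True.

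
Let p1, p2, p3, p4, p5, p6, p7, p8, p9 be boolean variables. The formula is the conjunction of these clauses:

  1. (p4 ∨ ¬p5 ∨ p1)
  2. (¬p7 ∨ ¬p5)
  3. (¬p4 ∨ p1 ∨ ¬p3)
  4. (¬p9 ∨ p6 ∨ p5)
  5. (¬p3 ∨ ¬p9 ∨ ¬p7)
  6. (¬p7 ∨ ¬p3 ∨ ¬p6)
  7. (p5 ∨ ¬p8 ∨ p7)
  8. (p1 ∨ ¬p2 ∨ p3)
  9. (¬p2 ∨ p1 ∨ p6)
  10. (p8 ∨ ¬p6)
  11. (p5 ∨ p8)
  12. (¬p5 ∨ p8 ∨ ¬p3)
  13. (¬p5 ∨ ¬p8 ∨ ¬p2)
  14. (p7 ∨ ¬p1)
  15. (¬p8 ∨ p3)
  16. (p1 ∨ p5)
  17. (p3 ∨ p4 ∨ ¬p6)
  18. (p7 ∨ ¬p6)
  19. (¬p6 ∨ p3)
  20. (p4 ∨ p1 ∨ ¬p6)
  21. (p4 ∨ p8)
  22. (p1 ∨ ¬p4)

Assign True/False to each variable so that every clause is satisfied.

Pure literal: p9 appears only negated; assign p9 = False.
Set p1 = True and propagate.
  then p7 is forced to True.
  then p5 is forced to False.
  then p8 is forced to True.
  then p3 is forced to True.
  then p6 is forced to False.
p2, p4 are now unconstrained; take p2 = True, p4 = False.

p1=1, p2=1, p3=1, p4=0, p5=0, p6=0, p7=1, p8=1, p9=0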